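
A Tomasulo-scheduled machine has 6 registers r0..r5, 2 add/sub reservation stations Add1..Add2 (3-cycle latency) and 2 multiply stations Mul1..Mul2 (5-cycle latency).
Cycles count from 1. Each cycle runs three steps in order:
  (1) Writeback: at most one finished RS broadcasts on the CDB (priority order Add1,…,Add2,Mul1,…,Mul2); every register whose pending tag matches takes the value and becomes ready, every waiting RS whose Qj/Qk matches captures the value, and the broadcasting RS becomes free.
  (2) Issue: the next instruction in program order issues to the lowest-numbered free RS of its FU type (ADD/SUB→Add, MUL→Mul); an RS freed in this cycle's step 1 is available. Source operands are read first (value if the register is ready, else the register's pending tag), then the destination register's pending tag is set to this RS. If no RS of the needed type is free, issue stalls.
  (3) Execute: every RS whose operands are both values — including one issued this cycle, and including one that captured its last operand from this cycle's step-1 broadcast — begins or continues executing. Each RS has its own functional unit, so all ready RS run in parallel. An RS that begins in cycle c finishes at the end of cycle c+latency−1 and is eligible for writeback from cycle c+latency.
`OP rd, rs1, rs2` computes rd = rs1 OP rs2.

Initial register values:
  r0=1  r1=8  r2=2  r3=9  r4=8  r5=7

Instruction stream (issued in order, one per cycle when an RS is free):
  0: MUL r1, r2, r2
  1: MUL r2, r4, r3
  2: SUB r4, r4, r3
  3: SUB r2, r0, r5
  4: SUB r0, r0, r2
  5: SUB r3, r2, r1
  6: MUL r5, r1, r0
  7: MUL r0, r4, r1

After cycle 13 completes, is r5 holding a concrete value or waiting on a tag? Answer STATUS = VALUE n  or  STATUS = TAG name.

c1: issue MUL r1<-Mul1 | r0:1,r1:Mul1,r2:2,r3:9,r4:8,r5:7
c2: issue MUL r2<-Mul2 | r0:1,r1:Mul1,r2:Mul2,r3:9,r4:8,r5:7
c3: issue SUB r4<-Add1 | r0:1,r1:Mul1,r2:Mul2,r3:9,r4:Add1,r5:7
c4: issue SUB r2<-Add2 | r0:1,r1:Mul1,r2:Add2,r3:9,r4:Add1,r5:7
c5: stall | r0:1,r1:Mul1,r2:Add2,r3:9,r4:Add1,r5:7
c6: CDB Add1=-1; issue SUB r0<-Add1 | r0:Add1,r1:Mul1,r2:Add2,r3:9,r4:-1,r5:7
c7: CDB Add2=-6; issue SUB r3<-Add2 | r0:Add1,r1:Mul1,r2:-6,r3:Add2,r4:-1,r5:7
c8: CDB Mul1=4; issue MUL r5<-Mul1 | r0:Add1,r1:4,r2:-6,r3:Add2,r4:-1,r5:Mul1
c9: CDB Mul2=72; issue MUL r0<-Mul2 | r0:Mul2,r1:4,r2:-6,r3:Add2,r4:-1,r5:Mul1
c10: CDB Add1=7 | r0:Mul2,r1:4,r2:-6,r3:Add2,r4:-1,r5:Mul1
c11: CDB Add2=-10 | r0:Mul2,r1:4,r2:-6,r3:-10,r4:-1,r5:Mul1
c12: - | r0:Mul2,r1:4,r2:-6,r3:-10,r4:-1,r5:Mul1
c13: - | r0:Mul2,r1:4,r2:-6,r3:-10,r4:-1,r5:Mul1

STATUS = TAG Mul1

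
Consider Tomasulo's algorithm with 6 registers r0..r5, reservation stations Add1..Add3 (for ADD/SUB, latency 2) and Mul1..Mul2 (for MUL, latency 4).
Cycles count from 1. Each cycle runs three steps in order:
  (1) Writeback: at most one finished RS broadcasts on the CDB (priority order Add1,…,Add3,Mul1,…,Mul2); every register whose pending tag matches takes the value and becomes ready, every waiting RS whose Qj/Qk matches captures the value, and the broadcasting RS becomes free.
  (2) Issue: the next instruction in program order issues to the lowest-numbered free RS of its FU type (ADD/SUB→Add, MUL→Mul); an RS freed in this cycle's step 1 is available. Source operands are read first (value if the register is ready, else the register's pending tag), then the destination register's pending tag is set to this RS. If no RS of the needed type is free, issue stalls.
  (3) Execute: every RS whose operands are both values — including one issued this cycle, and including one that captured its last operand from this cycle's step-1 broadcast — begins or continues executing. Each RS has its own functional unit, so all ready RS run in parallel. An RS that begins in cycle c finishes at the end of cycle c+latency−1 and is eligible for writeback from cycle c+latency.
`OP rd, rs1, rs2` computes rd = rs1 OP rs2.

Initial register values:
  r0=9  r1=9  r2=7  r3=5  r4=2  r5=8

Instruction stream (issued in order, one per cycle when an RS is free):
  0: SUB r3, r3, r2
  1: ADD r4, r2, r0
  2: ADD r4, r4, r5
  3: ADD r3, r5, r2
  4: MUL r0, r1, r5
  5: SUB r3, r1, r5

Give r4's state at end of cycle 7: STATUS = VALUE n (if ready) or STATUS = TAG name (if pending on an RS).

STATUS = VALUE 24

  c1: issue SUB r3<-Add1  regs: r0:9,r1:9,r2:7,r3:Add1,r4:2,r5:8
  c2: issue ADD r4<-Add2  regs: r0:9,r1:9,r2:7,r3:Add1,r4:Add2,r5:8
  c3: CDB Add1=-2; issue ADD r4<-Add1  regs: r0:9,r1:9,r2:7,r3:-2,r4:Add1,r5:8
  c4: CDB Add2=16; issue ADD r3<-Add2  regs: r0:9,r1:9,r2:7,r3:Add2,r4:Add1,r5:8
  c5: issue MUL r0<-Mul1  regs: r0:Mul1,r1:9,r2:7,r3:Add2,r4:Add1,r5:8
  c6: CDB Add1=24; issue SUB r3<-Add1  regs: r0:Mul1,r1:9,r2:7,r3:Add1,r4:24,r5:8
  c7: CDB Add2=15  regs: r0:Mul1,r1:9,r2:7,r3:Add1,r4:24,r5:8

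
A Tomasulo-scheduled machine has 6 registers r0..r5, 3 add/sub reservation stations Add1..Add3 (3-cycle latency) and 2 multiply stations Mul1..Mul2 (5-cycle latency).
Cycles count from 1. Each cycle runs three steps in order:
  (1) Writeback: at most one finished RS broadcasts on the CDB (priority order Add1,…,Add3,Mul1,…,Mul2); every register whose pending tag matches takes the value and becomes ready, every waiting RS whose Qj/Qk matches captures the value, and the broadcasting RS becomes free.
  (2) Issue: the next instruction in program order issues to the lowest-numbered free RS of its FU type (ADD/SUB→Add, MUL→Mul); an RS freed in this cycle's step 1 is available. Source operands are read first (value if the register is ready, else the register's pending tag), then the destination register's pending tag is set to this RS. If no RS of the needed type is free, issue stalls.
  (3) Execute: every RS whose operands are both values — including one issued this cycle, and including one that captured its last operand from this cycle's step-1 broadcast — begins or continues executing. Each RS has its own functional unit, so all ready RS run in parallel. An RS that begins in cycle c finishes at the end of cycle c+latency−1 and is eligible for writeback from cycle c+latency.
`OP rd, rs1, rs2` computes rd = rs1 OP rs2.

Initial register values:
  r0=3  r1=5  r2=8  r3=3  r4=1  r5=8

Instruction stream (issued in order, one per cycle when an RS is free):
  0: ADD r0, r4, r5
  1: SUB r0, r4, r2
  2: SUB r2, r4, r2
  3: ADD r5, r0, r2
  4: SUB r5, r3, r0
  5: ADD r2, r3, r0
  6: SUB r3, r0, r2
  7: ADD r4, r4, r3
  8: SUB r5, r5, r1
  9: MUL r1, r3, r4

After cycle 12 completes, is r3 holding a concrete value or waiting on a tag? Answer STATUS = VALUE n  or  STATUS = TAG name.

cycle 1: issue ADD r0<-Add1 // r0:Add1,r1:5,r2:8,r3:3,r4:1,r5:8
cycle 2: issue SUB r0<-Add2 // r0:Add2,r1:5,r2:8,r3:3,r4:1,r5:8
cycle 3: issue SUB r2<-Add3 // r0:Add2,r1:5,r2:Add3,r3:3,r4:1,r5:8
cycle 4: CDB Add1=9; issue ADD r5<-Add1 // r0:Add2,r1:5,r2:Add3,r3:3,r4:1,r5:Add1
cycle 5: CDB Add2=-7; issue SUB r5<-Add2 // r0:-7,r1:5,r2:Add3,r3:3,r4:1,r5:Add2
cycle 6: CDB Add3=-7; issue ADD r2<-Add3 // r0:-7,r1:5,r2:Add3,r3:3,r4:1,r5:Add2
cycle 7: stall // r0:-7,r1:5,r2:Add3,r3:3,r4:1,r5:Add2
cycle 8: CDB Add2=10; issue SUB r3<-Add2 // r0:-7,r1:5,r2:Add3,r3:Add2,r4:1,r5:10
cycle 9: CDB Add1=-14; issue ADD r4<-Add1 // r0:-7,r1:5,r2:Add3,r3:Add2,r4:Add1,r5:10
cycle 10: CDB Add3=-4; issue SUB r5<-Add3 // r0:-7,r1:5,r2:-4,r3:Add2,r4:Add1,r5:Add3
cycle 11: issue MUL r1<-Mul1 // r0:-7,r1:Mul1,r2:-4,r3:Add2,r4:Add1,r5:Add3
cycle 12: - // r0:-7,r1:Mul1,r2:-4,r3:Add2,r4:Add1,r5:Add3

STATUS = TAG Add2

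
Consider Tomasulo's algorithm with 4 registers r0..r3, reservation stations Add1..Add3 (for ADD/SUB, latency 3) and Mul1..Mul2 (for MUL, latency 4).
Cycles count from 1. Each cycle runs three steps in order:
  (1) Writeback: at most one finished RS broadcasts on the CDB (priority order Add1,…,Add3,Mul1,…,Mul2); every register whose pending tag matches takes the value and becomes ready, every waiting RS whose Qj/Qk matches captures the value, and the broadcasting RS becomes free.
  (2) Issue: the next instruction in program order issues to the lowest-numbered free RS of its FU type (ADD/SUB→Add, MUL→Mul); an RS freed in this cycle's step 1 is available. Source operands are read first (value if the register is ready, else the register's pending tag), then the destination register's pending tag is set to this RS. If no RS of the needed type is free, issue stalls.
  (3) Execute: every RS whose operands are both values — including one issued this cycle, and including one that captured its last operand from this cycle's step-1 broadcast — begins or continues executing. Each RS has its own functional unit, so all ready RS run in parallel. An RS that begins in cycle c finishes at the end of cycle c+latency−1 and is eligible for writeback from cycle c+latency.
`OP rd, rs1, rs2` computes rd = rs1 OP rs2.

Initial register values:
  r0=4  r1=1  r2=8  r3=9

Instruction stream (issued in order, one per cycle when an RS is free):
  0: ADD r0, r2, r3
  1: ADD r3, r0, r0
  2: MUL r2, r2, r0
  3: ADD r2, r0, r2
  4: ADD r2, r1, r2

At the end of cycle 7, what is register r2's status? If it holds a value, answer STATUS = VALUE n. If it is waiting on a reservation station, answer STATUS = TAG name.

STATUS = TAG Add3

cycle 1: issue ADD r0<-Add1 // r0:Add1,r1:1,r2:8,r3:9
cycle 2: issue ADD r3<-Add2 // r0:Add1,r1:1,r2:8,r3:Add2
cycle 3: issue MUL r2<-Mul1 // r0:Add1,r1:1,r2:Mul1,r3:Add2
cycle 4: CDB Add1=17; issue ADD r2<-Add1 // r0:17,r1:1,r2:Add1,r3:Add2
cycle 5: issue ADD r2<-Add3 // r0:17,r1:1,r2:Add3,r3:Add2
cycle 6: - // r0:17,r1:1,r2:Add3,r3:Add2
cycle 7: CDB Add2=34 // r0:17,r1:1,r2:Add3,r3:34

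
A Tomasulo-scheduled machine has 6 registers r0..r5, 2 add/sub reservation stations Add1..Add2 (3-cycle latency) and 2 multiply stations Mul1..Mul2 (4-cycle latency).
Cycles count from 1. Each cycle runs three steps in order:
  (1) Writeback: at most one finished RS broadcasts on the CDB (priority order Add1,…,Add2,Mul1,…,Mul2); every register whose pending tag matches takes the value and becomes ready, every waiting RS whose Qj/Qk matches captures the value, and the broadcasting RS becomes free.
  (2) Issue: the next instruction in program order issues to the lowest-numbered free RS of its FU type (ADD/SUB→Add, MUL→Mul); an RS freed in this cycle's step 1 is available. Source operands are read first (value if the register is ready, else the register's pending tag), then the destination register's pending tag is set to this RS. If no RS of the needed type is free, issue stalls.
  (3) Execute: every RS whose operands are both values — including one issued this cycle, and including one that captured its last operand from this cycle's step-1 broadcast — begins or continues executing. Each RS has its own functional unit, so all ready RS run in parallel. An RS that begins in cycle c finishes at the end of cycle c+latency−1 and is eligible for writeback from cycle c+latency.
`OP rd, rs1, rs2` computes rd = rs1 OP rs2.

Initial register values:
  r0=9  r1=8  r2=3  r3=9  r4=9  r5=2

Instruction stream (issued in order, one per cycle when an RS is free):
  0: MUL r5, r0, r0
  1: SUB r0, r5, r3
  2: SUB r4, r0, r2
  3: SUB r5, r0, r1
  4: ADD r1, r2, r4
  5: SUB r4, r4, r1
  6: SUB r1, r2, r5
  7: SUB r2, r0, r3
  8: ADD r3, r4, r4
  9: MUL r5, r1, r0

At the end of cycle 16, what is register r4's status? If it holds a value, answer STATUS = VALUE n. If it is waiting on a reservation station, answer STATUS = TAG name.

STATUS = TAG Add2

cycle 1: issue MUL r5<-Mul1 // r0:9,r1:8,r2:3,r3:9,r4:9,r5:Mul1
cycle 2: issue SUB r0<-Add1 // r0:Add1,r1:8,r2:3,r3:9,r4:9,r5:Mul1
cycle 3: issue SUB r4<-Add2 // r0:Add1,r1:8,r2:3,r3:9,r4:Add2,r5:Mul1
cycle 4: stall // r0:Add1,r1:8,r2:3,r3:9,r4:Add2,r5:Mul1
cycle 5: CDB Mul1=81; stall // r0:Add1,r1:8,r2:3,r3:9,r4:Add2,r5:81
cycle 6: stall // r0:Add1,r1:8,r2:3,r3:9,r4:Add2,r5:81
cycle 7: stall // r0:Add1,r1:8,r2:3,r3:9,r4:Add2,r5:81
cycle 8: CDB Add1=72; issue SUB r5<-Add1 // r0:72,r1:8,r2:3,r3:9,r4:Add2,r5:Add1
cycle 9: stall // r0:72,r1:8,r2:3,r3:9,r4:Add2,r5:Add1
cycle 10: stall // r0:72,r1:8,r2:3,r3:9,r4:Add2,r5:Add1
cycle 11: CDB Add1=64; issue ADD r1<-Add1 // r0:72,r1:Add1,r2:3,r3:9,r4:Add2,r5:64
cycle 12: CDB Add2=69; issue SUB r4<-Add2 // r0:72,r1:Add1,r2:3,r3:9,r4:Add2,r5:64
cycle 13: stall // r0:72,r1:Add1,r2:3,r3:9,r4:Add2,r5:64
cycle 14: stall // r0:72,r1:Add1,r2:3,r3:9,r4:Add2,r5:64
cycle 15: CDB Add1=72; issue SUB r1<-Add1 // r0:72,r1:Add1,r2:3,r3:9,r4:Add2,r5:64
cycle 16: stall // r0:72,r1:Add1,r2:3,r3:9,r4:Add2,r5:64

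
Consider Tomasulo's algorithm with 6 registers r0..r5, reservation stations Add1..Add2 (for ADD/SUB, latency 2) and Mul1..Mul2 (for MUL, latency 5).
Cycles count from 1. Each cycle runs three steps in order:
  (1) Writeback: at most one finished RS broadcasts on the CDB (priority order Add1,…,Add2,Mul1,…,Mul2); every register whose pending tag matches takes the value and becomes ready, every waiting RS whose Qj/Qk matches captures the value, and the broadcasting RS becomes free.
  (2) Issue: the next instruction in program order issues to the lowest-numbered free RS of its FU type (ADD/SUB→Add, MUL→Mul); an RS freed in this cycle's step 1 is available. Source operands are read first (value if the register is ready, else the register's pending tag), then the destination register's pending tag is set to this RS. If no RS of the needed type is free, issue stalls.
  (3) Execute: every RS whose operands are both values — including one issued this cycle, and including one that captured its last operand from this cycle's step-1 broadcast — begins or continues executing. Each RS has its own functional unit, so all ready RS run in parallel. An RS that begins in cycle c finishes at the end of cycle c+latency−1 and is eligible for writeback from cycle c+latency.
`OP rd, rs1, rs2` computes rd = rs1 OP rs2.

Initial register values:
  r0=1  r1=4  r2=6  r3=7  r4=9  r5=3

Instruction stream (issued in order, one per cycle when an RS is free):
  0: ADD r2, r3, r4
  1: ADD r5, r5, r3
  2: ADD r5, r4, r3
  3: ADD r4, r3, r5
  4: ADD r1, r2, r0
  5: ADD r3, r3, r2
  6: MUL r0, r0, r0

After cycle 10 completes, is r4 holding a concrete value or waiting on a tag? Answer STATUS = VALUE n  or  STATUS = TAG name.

c1: issue ADD r2<-Add1 | r0:1,r1:4,r2:Add1,r3:7,r4:9,r5:3
c2: issue ADD r5<-Add2 | r0:1,r1:4,r2:Add1,r3:7,r4:9,r5:Add2
c3: CDB Add1=16; issue ADD r5<-Add1 | r0:1,r1:4,r2:16,r3:7,r4:9,r5:Add1
c4: CDB Add2=10; issue ADD r4<-Add2 | r0:1,r1:4,r2:16,r3:7,r4:Add2,r5:Add1
c5: CDB Add1=16; issue ADD r1<-Add1 | r0:1,r1:Add1,r2:16,r3:7,r4:Add2,r5:16
c6: stall | r0:1,r1:Add1,r2:16,r3:7,r4:Add2,r5:16
c7: CDB Add1=17; issue ADD r3<-Add1 | r0:1,r1:17,r2:16,r3:Add1,r4:Add2,r5:16
c8: CDB Add2=23; issue MUL r0<-Mul1 | r0:Mul1,r1:17,r2:16,r3:Add1,r4:23,r5:16
c9: CDB Add1=23 | r0:Mul1,r1:17,r2:16,r3:23,r4:23,r5:16
c10: - | r0:Mul1,r1:17,r2:16,r3:23,r4:23,r5:16

STATUS = VALUE 23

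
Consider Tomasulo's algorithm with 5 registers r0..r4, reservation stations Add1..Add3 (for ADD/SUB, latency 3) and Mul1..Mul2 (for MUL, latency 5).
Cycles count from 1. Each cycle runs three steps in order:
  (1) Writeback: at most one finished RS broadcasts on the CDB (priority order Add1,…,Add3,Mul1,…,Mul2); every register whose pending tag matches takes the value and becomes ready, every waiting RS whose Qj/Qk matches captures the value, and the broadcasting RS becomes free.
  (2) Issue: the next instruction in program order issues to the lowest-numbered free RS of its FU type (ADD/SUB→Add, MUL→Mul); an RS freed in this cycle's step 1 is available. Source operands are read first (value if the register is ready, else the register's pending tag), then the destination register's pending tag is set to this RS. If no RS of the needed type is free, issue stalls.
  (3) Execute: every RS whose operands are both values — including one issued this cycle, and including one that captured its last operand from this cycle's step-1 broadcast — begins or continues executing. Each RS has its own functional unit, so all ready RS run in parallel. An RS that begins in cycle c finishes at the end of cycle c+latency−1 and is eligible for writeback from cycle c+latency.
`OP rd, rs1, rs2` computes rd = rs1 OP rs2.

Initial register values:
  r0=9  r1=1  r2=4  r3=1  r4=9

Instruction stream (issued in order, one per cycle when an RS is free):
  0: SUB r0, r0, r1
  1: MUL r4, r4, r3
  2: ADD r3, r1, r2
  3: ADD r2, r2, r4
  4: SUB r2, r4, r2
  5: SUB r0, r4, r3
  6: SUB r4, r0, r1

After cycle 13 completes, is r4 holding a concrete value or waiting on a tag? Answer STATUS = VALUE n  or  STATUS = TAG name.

  c1: issue SUB r0<-Add1  regs: r0:Add1,r1:1,r2:4,r3:1,r4:9
  c2: issue MUL r4<-Mul1  regs: r0:Add1,r1:1,r2:4,r3:1,r4:Mul1
  c3: issue ADD r3<-Add2  regs: r0:Add1,r1:1,r2:4,r3:Add2,r4:Mul1
  c4: CDB Add1=8; issue ADD r2<-Add1  regs: r0:8,r1:1,r2:Add1,r3:Add2,r4:Mul1
  c5: issue SUB r2<-Add3  regs: r0:8,r1:1,r2:Add3,r3:Add2,r4:Mul1
  c6: CDB Add2=5; issue SUB r0<-Add2  regs: r0:Add2,r1:1,r2:Add3,r3:5,r4:Mul1
  c7: CDB Mul1=9; stall  regs: r0:Add2,r1:1,r2:Add3,r3:5,r4:9
  c8: stall  regs: r0:Add2,r1:1,r2:Add3,r3:5,r4:9
  c9: stall  regs: r0:Add2,r1:1,r2:Add3,r3:5,r4:9
  c10: CDB Add1=13; issue SUB r4<-Add1  regs: r0:Add2,r1:1,r2:Add3,r3:5,r4:Add1
  c11: CDB Add2=4  regs: r0:4,r1:1,r2:Add3,r3:5,r4:Add1
  c12: -  regs: r0:4,r1:1,r2:Add3,r3:5,r4:Add1
  c13: CDB Add3=-4  regs: r0:4,r1:1,r2:-4,r3:5,r4:Add1

STATUS = TAG Add1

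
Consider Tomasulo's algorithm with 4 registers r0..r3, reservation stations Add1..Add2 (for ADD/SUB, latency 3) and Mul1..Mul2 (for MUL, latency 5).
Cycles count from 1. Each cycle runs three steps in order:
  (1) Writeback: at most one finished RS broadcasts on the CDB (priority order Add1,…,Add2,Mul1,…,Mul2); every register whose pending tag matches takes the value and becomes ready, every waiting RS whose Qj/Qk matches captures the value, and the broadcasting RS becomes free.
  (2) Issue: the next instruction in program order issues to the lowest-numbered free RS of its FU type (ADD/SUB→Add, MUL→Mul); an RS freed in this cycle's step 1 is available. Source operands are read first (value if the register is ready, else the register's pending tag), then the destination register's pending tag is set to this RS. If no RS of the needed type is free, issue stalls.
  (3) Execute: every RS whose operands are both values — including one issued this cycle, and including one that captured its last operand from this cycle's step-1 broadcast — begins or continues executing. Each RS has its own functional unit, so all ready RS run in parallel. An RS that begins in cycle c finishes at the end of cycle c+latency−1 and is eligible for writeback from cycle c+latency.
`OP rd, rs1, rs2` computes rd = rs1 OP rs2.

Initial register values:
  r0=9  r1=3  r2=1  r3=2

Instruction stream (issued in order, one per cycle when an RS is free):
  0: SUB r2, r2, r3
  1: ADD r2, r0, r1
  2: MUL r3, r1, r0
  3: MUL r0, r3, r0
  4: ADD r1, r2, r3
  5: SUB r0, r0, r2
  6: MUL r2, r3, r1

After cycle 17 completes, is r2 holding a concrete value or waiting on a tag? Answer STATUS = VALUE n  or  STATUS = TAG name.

STATUS = VALUE 1053

  c1: issue SUB r2<-Add1  regs: r0:9,r1:3,r2:Add1,r3:2
  c2: issue ADD r2<-Add2  regs: r0:9,r1:3,r2:Add2,r3:2
  c3: issue MUL r3<-Mul1  regs: r0:9,r1:3,r2:Add2,r3:Mul1
  c4: CDB Add1=-1; issue MUL r0<-Mul2  regs: r0:Mul2,r1:3,r2:Add2,r3:Mul1
  c5: CDB Add2=12; issue ADD r1<-Add1  regs: r0:Mul2,r1:Add1,r2:12,r3:Mul1
  c6: issue SUB r0<-Add2  regs: r0:Add2,r1:Add1,r2:12,r3:Mul1
  c7: stall  regs: r0:Add2,r1:Add1,r2:12,r3:Mul1
  c8: CDB Mul1=27; issue MUL r2<-Mul1  regs: r0:Add2,r1:Add1,r2:Mul1,r3:27
  c9: -  regs: r0:Add2,r1:Add1,r2:Mul1,r3:27
  c10: -  regs: r0:Add2,r1:Add1,r2:Mul1,r3:27
  c11: CDB Add1=39  regs: r0:Add2,r1:39,r2:Mul1,r3:27
  c12: -  regs: r0:Add2,r1:39,r2:Mul1,r3:27
  c13: CDB Mul2=243  regs: r0:Add2,r1:39,r2:Mul1,r3:27
  c14: -  regs: r0:Add2,r1:39,r2:Mul1,r3:27
  c15: -  regs: r0:Add2,r1:39,r2:Mul1,r3:27
  c16: CDB Add2=231  regs: r0:231,r1:39,r2:Mul1,r3:27
  c17: CDB Mul1=1053  regs: r0:231,r1:39,r2:1053,r3:27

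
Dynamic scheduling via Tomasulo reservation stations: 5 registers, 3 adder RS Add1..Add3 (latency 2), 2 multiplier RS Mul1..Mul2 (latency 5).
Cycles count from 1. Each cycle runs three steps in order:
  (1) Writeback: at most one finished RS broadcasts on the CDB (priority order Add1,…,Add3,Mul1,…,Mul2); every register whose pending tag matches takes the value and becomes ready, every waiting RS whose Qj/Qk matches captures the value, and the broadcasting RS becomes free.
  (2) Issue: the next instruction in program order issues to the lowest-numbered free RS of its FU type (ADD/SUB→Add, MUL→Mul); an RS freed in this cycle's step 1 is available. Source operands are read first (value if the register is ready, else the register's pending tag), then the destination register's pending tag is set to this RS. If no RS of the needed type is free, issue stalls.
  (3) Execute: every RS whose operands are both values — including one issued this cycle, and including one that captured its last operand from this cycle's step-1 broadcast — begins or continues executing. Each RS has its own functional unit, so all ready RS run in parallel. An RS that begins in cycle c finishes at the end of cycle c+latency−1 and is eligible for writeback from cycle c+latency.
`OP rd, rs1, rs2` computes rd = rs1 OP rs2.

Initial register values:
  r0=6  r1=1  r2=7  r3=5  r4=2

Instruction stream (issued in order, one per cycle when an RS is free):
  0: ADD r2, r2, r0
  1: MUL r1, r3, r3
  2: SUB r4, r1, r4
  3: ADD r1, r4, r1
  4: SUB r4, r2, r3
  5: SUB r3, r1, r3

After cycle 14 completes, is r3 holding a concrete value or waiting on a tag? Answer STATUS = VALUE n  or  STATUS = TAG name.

STATUS = VALUE 43

  c1: issue ADD r2<-Add1  regs: r0:6,r1:1,r2:Add1,r3:5,r4:2
  c2: issue MUL r1<-Mul1  regs: r0:6,r1:Mul1,r2:Add1,r3:5,r4:2
  c3: CDB Add1=13; issue SUB r4<-Add1  regs: r0:6,r1:Mul1,r2:13,r3:5,r4:Add1
  c4: issue ADD r1<-Add2  regs: r0:6,r1:Add2,r2:13,r3:5,r4:Add1
  c5: issue SUB r4<-Add3  regs: r0:6,r1:Add2,r2:13,r3:5,r4:Add3
  c6: stall  regs: r0:6,r1:Add2,r2:13,r3:5,r4:Add3
  c7: CDB Add3=8; issue SUB r3<-Add3  regs: r0:6,r1:Add2,r2:13,r3:Add3,r4:8
  c8: CDB Mul1=25  regs: r0:6,r1:Add2,r2:13,r3:Add3,r4:8
  c9: -  regs: r0:6,r1:Add2,r2:13,r3:Add3,r4:8
  c10: CDB Add1=23  regs: r0:6,r1:Add2,r2:13,r3:Add3,r4:8
  c11: -  regs: r0:6,r1:Add2,r2:13,r3:Add3,r4:8
  c12: CDB Add2=48  regs: r0:6,r1:48,r2:13,r3:Add3,r4:8
  c13: -  regs: r0:6,r1:48,r2:13,r3:Add3,r4:8
  c14: CDB Add3=43  regs: r0:6,r1:48,r2:13,r3:43,r4:8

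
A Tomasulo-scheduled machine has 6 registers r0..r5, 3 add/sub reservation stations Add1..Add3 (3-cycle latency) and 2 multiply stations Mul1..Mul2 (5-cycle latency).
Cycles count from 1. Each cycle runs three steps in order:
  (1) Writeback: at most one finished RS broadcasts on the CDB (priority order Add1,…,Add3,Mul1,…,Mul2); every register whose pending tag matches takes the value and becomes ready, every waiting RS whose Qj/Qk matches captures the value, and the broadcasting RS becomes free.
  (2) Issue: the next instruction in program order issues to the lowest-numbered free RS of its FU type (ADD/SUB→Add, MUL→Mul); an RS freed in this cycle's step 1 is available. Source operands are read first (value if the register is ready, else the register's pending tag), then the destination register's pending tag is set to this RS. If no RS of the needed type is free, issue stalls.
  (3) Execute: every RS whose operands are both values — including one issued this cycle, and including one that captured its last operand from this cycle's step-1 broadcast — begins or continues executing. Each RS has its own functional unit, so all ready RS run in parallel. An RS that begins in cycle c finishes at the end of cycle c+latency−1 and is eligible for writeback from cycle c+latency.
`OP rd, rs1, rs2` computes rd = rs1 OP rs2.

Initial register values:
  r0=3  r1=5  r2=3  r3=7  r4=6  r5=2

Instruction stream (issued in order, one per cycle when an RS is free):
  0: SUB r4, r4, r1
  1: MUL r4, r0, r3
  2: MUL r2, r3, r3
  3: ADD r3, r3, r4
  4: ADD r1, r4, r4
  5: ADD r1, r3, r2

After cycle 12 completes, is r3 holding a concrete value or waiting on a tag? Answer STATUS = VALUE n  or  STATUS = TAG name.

STATUS = VALUE 28

cycle 1: issue SUB r4<-Add1 // r0:3,r1:5,r2:3,r3:7,r4:Add1,r5:2
cycle 2: issue MUL r4<-Mul1 // r0:3,r1:5,r2:3,r3:7,r4:Mul1,r5:2
cycle 3: issue MUL r2<-Mul2 // r0:3,r1:5,r2:Mul2,r3:7,r4:Mul1,r5:2
cycle 4: CDB Add1=1; issue ADD r3<-Add1 // r0:3,r1:5,r2:Mul2,r3:Add1,r4:Mul1,r5:2
cycle 5: issue ADD r1<-Add2 // r0:3,r1:Add2,r2:Mul2,r3:Add1,r4:Mul1,r5:2
cycle 6: issue ADD r1<-Add3 // r0:3,r1:Add3,r2:Mul2,r3:Add1,r4:Mul1,r5:2
cycle 7: CDB Mul1=21 // r0:3,r1:Add3,r2:Mul2,r3:Add1,r4:21,r5:2
cycle 8: CDB Mul2=49 // r0:3,r1:Add3,r2:49,r3:Add1,r4:21,r5:2
cycle 9: - // r0:3,r1:Add3,r2:49,r3:Add1,r4:21,r5:2
cycle 10: CDB Add1=28 // r0:3,r1:Add3,r2:49,r3:28,r4:21,r5:2
cycle 11: CDB Add2=42 // r0:3,r1:Add3,r2:49,r3:28,r4:21,r5:2
cycle 12: - // r0:3,r1:Add3,r2:49,r3:28,r4:21,r5:2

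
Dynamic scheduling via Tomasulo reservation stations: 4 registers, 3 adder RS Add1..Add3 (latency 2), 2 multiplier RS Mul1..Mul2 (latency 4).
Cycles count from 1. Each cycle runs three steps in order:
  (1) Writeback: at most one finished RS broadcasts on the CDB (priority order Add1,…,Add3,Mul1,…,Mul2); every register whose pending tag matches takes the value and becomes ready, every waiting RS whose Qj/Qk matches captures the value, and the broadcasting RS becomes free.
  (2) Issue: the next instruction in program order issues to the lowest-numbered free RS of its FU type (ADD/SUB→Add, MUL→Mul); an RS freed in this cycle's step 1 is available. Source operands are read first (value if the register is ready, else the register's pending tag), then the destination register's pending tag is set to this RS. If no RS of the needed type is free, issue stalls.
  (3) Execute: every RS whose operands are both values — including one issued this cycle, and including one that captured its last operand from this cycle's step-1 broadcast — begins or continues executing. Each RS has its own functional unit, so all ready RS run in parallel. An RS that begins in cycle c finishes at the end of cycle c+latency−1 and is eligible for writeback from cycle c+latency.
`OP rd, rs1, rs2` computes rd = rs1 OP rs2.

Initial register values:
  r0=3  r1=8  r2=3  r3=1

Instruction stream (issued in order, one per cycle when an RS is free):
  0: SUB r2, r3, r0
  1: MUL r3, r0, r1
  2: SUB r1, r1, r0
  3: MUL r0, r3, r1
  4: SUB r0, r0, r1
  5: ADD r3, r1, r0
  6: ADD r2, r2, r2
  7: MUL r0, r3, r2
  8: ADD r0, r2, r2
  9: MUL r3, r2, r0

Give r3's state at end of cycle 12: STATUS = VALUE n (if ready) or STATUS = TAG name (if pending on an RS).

STATUS = TAG Mul2

c1: issue SUB r2<-Add1 | r0:3,r1:8,r2:Add1,r3:1
c2: issue MUL r3<-Mul1 | r0:3,r1:8,r2:Add1,r3:Mul1
c3: CDB Add1=-2; issue SUB r1<-Add1 | r0:3,r1:Add1,r2:-2,r3:Mul1
c4: issue MUL r0<-Mul2 | r0:Mul2,r1:Add1,r2:-2,r3:Mul1
c5: CDB Add1=5; issue SUB r0<-Add1 | r0:Add1,r1:5,r2:-2,r3:Mul1
c6: CDB Mul1=24; issue ADD r3<-Add2 | r0:Add1,r1:5,r2:-2,r3:Add2
c7: issue ADD r2<-Add3 | r0:Add1,r1:5,r2:Add3,r3:Add2
c8: issue MUL r0<-Mul1 | r0:Mul1,r1:5,r2:Add3,r3:Add2
c9: CDB Add3=-4; issue ADD r0<-Add3 | r0:Add3,r1:5,r2:-4,r3:Add2
c10: CDB Mul2=120; issue MUL r3<-Mul2 | r0:Add3,r1:5,r2:-4,r3:Mul2
c11: CDB Add3=-8 | r0:-8,r1:5,r2:-4,r3:Mul2
c12: CDB Add1=115 | r0:-8,r1:5,r2:-4,r3:Mul2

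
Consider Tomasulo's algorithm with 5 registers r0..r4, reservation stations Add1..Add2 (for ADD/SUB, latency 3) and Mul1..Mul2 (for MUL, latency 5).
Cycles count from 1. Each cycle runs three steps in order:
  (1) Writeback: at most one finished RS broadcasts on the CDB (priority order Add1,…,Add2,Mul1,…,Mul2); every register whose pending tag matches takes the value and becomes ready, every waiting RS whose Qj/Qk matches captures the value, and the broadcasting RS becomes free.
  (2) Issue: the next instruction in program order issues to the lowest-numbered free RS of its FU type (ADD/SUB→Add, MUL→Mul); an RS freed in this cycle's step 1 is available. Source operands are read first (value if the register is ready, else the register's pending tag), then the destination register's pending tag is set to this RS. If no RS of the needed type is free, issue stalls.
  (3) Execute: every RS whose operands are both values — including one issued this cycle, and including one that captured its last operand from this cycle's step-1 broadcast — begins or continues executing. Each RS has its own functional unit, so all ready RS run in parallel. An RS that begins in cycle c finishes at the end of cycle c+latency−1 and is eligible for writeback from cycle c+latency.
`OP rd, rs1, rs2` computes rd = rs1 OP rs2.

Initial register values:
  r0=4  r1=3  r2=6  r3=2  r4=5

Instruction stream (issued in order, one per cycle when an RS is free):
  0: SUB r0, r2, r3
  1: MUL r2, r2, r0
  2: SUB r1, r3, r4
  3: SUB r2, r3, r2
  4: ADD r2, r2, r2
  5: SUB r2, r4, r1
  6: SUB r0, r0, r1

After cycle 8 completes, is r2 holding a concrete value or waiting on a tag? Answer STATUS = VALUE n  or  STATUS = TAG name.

STATUS = TAG Add2

c1: issue SUB r0<-Add1 | r0:Add1,r1:3,r2:6,r3:2,r4:5
c2: issue MUL r2<-Mul1 | r0:Add1,r1:3,r2:Mul1,r3:2,r4:5
c3: issue SUB r1<-Add2 | r0:Add1,r1:Add2,r2:Mul1,r3:2,r4:5
c4: CDB Add1=4; issue SUB r2<-Add1 | r0:4,r1:Add2,r2:Add1,r3:2,r4:5
c5: stall | r0:4,r1:Add2,r2:Add1,r3:2,r4:5
c6: CDB Add2=-3; issue ADD r2<-Add2 | r0:4,r1:-3,r2:Add2,r3:2,r4:5
c7: stall | r0:4,r1:-3,r2:Add2,r3:2,r4:5
c8: stall | r0:4,r1:-3,r2:Add2,r3:2,r4:5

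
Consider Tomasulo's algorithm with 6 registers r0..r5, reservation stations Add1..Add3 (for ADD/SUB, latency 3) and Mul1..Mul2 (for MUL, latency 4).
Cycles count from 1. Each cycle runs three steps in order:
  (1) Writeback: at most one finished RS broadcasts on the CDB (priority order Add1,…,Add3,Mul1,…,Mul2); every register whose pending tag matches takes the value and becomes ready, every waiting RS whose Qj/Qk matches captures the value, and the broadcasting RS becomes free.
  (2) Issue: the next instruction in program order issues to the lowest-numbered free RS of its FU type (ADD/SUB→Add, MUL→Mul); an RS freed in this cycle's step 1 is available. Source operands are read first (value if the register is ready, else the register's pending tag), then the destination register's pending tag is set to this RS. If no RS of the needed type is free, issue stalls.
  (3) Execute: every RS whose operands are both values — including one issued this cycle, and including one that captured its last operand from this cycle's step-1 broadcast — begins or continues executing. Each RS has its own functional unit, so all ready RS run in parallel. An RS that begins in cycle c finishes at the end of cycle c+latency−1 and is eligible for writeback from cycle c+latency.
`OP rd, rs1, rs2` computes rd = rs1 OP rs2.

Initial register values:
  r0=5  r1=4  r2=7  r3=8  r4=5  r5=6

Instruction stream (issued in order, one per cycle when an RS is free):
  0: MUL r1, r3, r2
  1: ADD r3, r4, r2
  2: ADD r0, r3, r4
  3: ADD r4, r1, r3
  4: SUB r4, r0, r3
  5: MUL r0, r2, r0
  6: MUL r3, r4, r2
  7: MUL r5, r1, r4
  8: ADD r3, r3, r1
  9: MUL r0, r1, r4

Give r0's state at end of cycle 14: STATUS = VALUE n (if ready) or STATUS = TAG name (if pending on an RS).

STATUS = VALUE 119

cycle 1: issue MUL r1<-Mul1 // r0:5,r1:Mul1,r2:7,r3:8,r4:5,r5:6
cycle 2: issue ADD r3<-Add1 // r0:5,r1:Mul1,r2:7,r3:Add1,r4:5,r5:6
cycle 3: issue ADD r0<-Add2 // r0:Add2,r1:Mul1,r2:7,r3:Add1,r4:5,r5:6
cycle 4: issue ADD r4<-Add3 // r0:Add2,r1:Mul1,r2:7,r3:Add1,r4:Add3,r5:6
cycle 5: CDB Add1=12; issue SUB r4<-Add1 // r0:Add2,r1:Mul1,r2:7,r3:12,r4:Add1,r5:6
cycle 6: CDB Mul1=56; issue MUL r0<-Mul1 // r0:Mul1,r1:56,r2:7,r3:12,r4:Add1,r5:6
cycle 7: issue MUL r3<-Mul2 // r0:Mul1,r1:56,r2:7,r3:Mul2,r4:Add1,r5:6
cycle 8: CDB Add2=17; stall // r0:Mul1,r1:56,r2:7,r3:Mul2,r4:Add1,r5:6
cycle 9: CDB Add3=68; stall // r0:Mul1,r1:56,r2:7,r3:Mul2,r4:Add1,r5:6
cycle 10: stall // r0:Mul1,r1:56,r2:7,r3:Mul2,r4:Add1,r5:6
cycle 11: CDB Add1=5; stall // r0:Mul1,r1:56,r2:7,r3:Mul2,r4:5,r5:6
cycle 12: CDB Mul1=119; issue MUL r5<-Mul1 // r0:119,r1:56,r2:7,r3:Mul2,r4:5,r5:Mul1
cycle 13: issue ADD r3<-Add1 // r0:119,r1:56,r2:7,r3:Add1,r4:5,r5:Mul1
cycle 14: stall // r0:119,r1:56,r2:7,r3:Add1,r4:5,r5:Mul1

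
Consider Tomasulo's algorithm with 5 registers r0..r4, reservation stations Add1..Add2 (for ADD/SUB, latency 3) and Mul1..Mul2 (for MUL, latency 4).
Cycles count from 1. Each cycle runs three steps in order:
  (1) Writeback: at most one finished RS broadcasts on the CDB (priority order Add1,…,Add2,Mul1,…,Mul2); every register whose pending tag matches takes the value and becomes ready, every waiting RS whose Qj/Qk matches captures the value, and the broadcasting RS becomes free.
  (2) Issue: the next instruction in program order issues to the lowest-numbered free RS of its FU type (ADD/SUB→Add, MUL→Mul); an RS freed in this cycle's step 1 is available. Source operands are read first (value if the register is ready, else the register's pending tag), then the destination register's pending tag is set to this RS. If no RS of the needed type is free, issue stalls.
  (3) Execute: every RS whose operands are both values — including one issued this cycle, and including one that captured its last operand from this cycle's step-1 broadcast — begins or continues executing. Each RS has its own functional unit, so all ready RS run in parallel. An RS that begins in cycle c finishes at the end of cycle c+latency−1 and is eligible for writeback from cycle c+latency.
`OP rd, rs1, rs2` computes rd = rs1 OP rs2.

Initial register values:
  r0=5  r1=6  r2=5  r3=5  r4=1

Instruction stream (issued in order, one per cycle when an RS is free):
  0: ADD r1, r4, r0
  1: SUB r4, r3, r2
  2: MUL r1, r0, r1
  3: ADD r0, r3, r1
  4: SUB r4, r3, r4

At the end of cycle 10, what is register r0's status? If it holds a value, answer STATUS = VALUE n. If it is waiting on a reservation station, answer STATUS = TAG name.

  c1: issue ADD r1<-Add1  regs: r0:5,r1:Add1,r2:5,r3:5,r4:1
  c2: issue SUB r4<-Add2  regs: r0:5,r1:Add1,r2:5,r3:5,r4:Add2
  c3: issue MUL r1<-Mul1  regs: r0:5,r1:Mul1,r2:5,r3:5,r4:Add2
  c4: CDB Add1=6; issue ADD r0<-Add1  regs: r0:Add1,r1:Mul1,r2:5,r3:5,r4:Add2
  c5: CDB Add2=0; issue SUB r4<-Add2  regs: r0:Add1,r1:Mul1,r2:5,r3:5,r4:Add2
  c6: -  regs: r0:Add1,r1:Mul1,r2:5,r3:5,r4:Add2
  c7: -  regs: r0:Add1,r1:Mul1,r2:5,r3:5,r4:Add2
  c8: CDB Add2=5  regs: r0:Add1,r1:Mul1,r2:5,r3:5,r4:5
  c9: CDB Mul1=30  regs: r0:Add1,r1:30,r2:5,r3:5,r4:5
  c10: -  regs: r0:Add1,r1:30,r2:5,r3:5,r4:5

STATUS = TAG Add1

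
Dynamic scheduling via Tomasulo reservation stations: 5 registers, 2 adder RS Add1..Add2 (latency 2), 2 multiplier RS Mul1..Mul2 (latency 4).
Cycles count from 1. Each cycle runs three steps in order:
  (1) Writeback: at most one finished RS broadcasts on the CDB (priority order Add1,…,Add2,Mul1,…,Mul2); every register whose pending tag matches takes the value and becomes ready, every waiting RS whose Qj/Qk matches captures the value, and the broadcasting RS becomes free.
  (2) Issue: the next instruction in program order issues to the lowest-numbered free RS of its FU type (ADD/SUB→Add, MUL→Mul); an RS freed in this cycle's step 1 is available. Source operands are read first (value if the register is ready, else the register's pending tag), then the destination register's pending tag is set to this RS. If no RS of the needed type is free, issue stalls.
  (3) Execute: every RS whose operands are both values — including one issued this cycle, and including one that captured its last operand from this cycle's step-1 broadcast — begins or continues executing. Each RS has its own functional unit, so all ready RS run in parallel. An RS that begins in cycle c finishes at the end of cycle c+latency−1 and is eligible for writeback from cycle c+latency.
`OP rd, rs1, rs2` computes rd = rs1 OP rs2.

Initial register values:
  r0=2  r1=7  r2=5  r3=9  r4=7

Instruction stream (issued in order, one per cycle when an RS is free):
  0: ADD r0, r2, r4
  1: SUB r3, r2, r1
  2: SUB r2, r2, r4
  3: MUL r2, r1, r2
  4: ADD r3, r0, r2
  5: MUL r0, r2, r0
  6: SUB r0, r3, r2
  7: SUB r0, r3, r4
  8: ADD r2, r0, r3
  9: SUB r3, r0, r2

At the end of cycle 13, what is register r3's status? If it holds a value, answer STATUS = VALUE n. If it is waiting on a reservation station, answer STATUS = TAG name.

STATUS = VALUE -2

cycle 1: issue ADD r0<-Add1 // r0:Add1,r1:7,r2:5,r3:9,r4:7
cycle 2: issue SUB r3<-Add2 // r0:Add1,r1:7,r2:5,r3:Add2,r4:7
cycle 3: CDB Add1=12; issue SUB r2<-Add1 // r0:12,r1:7,r2:Add1,r3:Add2,r4:7
cycle 4: CDB Add2=-2; issue MUL r2<-Mul1 // r0:12,r1:7,r2:Mul1,r3:-2,r4:7
cycle 5: CDB Add1=-2; issue ADD r3<-Add1 // r0:12,r1:7,r2:Mul1,r3:Add1,r4:7
cycle 6: issue MUL r0<-Mul2 // r0:Mul2,r1:7,r2:Mul1,r3:Add1,r4:7
cycle 7: issue SUB r0<-Add2 // r0:Add2,r1:7,r2:Mul1,r3:Add1,r4:7
cycle 8: stall // r0:Add2,r1:7,r2:Mul1,r3:Add1,r4:7
cycle 9: CDB Mul1=-14; stall // r0:Add2,r1:7,r2:-14,r3:Add1,r4:7
cycle 10: stall // r0:Add2,r1:7,r2:-14,r3:Add1,r4:7
cycle 11: CDB Add1=-2; issue SUB r0<-Add1 // r0:Add1,r1:7,r2:-14,r3:-2,r4:7
cycle 12: stall // r0:Add1,r1:7,r2:-14,r3:-2,r4:7
cycle 13: CDB Add1=-9; issue ADD r2<-Add1 // r0:-9,r1:7,r2:Add1,r3:-2,r4:7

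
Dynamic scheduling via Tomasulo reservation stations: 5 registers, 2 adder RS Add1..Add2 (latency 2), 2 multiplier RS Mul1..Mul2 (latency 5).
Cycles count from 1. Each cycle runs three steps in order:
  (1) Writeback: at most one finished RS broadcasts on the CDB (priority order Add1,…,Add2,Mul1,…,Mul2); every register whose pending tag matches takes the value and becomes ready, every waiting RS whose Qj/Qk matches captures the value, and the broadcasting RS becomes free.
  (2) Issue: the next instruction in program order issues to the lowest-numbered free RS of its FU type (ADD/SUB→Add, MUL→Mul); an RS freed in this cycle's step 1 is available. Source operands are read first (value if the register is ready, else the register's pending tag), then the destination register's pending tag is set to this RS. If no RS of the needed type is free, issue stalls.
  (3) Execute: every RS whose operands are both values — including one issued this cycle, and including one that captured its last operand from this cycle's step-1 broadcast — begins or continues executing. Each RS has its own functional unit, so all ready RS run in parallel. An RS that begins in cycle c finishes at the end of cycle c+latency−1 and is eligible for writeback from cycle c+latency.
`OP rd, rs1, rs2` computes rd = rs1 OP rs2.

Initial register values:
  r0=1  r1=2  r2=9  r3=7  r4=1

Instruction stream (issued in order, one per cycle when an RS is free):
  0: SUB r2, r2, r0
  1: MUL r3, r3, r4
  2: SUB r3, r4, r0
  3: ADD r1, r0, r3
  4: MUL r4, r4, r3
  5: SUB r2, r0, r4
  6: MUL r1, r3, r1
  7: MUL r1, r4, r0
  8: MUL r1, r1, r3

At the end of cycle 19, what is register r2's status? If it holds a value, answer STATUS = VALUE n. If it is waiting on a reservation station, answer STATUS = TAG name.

cycle 1: issue SUB r2<-Add1 // r0:1,r1:2,r2:Add1,r3:7,r4:1
cycle 2: issue MUL r3<-Mul1 // r0:1,r1:2,r2:Add1,r3:Mul1,r4:1
cycle 3: CDB Add1=8; issue SUB r3<-Add1 // r0:1,r1:2,r2:8,r3:Add1,r4:1
cycle 4: issue ADD r1<-Add2 // r0:1,r1:Add2,r2:8,r3:Add1,r4:1
cycle 5: CDB Add1=0; issue MUL r4<-Mul2 // r0:1,r1:Add2,r2:8,r3:0,r4:Mul2
cycle 6: issue SUB r2<-Add1 // r0:1,r1:Add2,r2:Add1,r3:0,r4:Mul2
cycle 7: CDB Add2=1; stall // r0:1,r1:1,r2:Add1,r3:0,r4:Mul2
cycle 8: CDB Mul1=7; issue MUL r1<-Mul1 // r0:1,r1:Mul1,r2:Add1,r3:0,r4:Mul2
cycle 9: stall // r0:1,r1:Mul1,r2:Add1,r3:0,r4:Mul2
cycle 10: CDB Mul2=0; issue MUL r1<-Mul2 // r0:1,r1:Mul2,r2:Add1,r3:0,r4:0
cycle 11: stall // r0:1,r1:Mul2,r2:Add1,r3:0,r4:0
cycle 12: CDB Add1=1; stall // r0:1,r1:Mul2,r2:1,r3:0,r4:0
cycle 13: CDB Mul1=0; issue MUL r1<-Mul1 // r0:1,r1:Mul1,r2:1,r3:0,r4:0
cycle 14: - // r0:1,r1:Mul1,r2:1,r3:0,r4:0
cycle 15: CDB Mul2=0 // r0:1,r1:Mul1,r2:1,r3:0,r4:0
cycle 16: - // r0:1,r1:Mul1,r2:1,r3:0,r4:0
cycle 17: - // r0:1,r1:Mul1,r2:1,r3:0,r4:0
cycle 18: - // r0:1,r1:Mul1,r2:1,r3:0,r4:0
cycle 19: - // r0:1,r1:Mul1,r2:1,r3:0,r4:0

STATUS = VALUE 1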